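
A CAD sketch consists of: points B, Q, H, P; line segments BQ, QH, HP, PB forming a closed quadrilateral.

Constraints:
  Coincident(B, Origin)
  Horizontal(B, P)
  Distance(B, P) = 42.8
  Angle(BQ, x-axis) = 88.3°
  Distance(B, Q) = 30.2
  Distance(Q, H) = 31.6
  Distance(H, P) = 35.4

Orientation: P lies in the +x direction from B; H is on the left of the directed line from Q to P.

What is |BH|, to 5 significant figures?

46.746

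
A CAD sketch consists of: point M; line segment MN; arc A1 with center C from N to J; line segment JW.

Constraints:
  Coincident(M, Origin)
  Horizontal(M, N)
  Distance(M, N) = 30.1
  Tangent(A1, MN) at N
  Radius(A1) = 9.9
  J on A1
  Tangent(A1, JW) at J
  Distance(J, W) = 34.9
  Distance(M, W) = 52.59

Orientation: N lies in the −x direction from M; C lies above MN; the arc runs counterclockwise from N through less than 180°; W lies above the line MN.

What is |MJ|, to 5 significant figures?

23.304

M is at the origin; MN is horizontal with |MN| = 30.1 and N on the −x side, so N = (-30.100, 0.0000). The tangent condition forces CN to be normal to MN, so C = N + (0, 9.9) = (-30.100, 9.9000). Since CJ ⟂ JW (tangency), |CW| = √(9.9² + 34.9²) = 36.277 regardless of where J sits on A1. So W lies on both circle(M, 52.59) and circle(C, 36.277); the above-MN intersection is W = (-25.661, 45.904). J is the foot of the tangent from W: J = (-20.317, 11.416).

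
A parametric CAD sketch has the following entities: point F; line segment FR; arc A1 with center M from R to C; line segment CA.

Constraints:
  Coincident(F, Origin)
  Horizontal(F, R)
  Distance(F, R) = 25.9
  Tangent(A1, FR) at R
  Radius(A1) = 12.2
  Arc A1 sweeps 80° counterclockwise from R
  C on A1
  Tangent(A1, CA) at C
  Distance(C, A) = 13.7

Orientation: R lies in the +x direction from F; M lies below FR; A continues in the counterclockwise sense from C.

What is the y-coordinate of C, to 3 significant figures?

-10.1

F is at the origin; F and R share the same y with |FR| = 25.9 and R on the +x side, so R = (25.9, 0.00). Tangency of A1 to FR means the radius MR is perpendicular to FR, so M = R + (0, -12.2) = (25.9, -12.2). On A1, R sits at bearing 90° from M; an 80° counterclockwise sweep puts C at bearing 170°, so C = M + 12.2·(cos 170°, sin 170°) = (13.9, -10.1). So C.y = -10.1.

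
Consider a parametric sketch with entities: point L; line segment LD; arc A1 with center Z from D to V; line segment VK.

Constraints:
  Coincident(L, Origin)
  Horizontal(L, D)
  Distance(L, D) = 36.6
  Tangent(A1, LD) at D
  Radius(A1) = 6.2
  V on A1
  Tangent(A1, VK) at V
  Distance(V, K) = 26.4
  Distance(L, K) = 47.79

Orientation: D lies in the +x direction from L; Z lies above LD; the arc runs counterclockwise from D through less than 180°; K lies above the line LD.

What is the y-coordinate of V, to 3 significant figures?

8.11

L is at the origin; LD is horizontal with |LD| = 36.6 and D on the +x side, so D = (36.6, 0.00). A1 meets LD tangentially, so ZD is at right angles to LD, so Z = D + (0, 6.2) = (36.6, 6.20). Since ZV ⟂ VK (tangency), |ZK| = √(6.2² + 26.4²) = 27.1 regardless of where V sits on A1. So K lies on both circle(L, 47.79) and circle(Z, 27.1); the above-LD intersection is K = (34.4, 33.2). V is the foot of the tangent from K: V = (42.5, 8.11).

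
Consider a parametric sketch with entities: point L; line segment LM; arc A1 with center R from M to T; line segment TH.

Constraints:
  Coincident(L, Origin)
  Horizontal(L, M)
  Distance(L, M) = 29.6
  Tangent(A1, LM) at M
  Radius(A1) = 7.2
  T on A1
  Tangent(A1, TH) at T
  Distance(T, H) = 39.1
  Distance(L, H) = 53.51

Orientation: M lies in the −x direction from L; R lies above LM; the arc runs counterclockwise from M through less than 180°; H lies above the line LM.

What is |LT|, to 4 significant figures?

23.76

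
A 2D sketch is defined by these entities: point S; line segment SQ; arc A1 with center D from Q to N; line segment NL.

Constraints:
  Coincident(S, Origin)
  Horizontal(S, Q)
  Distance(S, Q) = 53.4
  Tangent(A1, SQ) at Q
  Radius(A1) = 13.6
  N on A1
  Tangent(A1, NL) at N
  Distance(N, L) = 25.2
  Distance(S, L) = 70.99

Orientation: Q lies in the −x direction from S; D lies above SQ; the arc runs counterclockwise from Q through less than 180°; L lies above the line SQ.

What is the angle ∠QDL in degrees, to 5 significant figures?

172.27°

S is at the origin; SQ is horizontal with |SQ| = 53.4 and Q on the −x side, so Q = (-53.400, 0.0000). A1 meets SQ tangentially, so DQ is at right angles to SQ, so D = Q + (0, 13.6) = (-53.400, 13.600). Since DN ⟂ NL (tangency), |DL| = √(13.6² + 25.2²) = 28.636 regardless of where N sits on A1. So L lies on both circle(S, 70.99) and circle(D, 28.636); the above-SQ intersection is L = (-57.251, 41.976). N is the foot of the tangent from L: N = (-42.409, 21.610).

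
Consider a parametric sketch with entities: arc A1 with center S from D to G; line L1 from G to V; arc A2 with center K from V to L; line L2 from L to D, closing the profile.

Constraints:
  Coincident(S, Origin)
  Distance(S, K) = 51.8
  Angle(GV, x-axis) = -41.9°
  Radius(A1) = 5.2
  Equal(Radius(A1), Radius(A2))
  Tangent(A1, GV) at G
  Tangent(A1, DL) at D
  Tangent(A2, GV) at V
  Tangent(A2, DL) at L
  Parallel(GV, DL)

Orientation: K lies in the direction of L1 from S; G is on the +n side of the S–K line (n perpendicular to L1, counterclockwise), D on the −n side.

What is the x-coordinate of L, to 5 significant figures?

35.083

Tangency of A1 to both parallel lines with radius 5.2 puts G and D at S ± 5.2·n: G = (3.4727, 3.8704), D = (-3.4727, -3.8704). Equal radii place V and L the same way about K: V = K + 5.2·n = (42.028, -30.723), L = K − 5.2·n = (35.083, -38.464). So L.x = 35.083.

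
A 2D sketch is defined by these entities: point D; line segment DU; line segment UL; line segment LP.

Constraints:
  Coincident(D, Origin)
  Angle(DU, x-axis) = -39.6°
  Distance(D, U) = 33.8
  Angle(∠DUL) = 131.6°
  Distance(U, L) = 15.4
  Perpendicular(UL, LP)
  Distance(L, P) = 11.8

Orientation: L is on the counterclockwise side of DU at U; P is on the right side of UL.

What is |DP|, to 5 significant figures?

52.977

D is at the origin; DU runs at -39.6° with length 33.8, so U = 33.8·(cos -39.6°, sin -39.6°) = (26.043, -21.545). ∠DUL = 131.6°, so UL runs at -39.6° + (180° − 131.6°) = 8.8000° from the x-axis; with |UL| = 15.4, L = U + 15.4·(cos 8.8000°, sin 8.8000°) = (41.262, -19.189). UL is perpendicular to LP; with |LP| = 11.8 on the right of UL, P = L + 11.8·(0.15299, -0.98823) = (43.067, -30.850). Then |DP| = |P − D| = 52.977.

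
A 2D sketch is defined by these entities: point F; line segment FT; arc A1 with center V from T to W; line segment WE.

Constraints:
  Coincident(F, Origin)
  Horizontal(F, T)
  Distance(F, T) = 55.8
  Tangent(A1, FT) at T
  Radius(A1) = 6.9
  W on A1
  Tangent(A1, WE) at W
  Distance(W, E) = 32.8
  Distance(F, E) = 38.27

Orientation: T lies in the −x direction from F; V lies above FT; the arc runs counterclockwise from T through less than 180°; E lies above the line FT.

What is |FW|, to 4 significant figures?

50.85

Checks: |VW| = 6.900 ✓; ∠(VW, WE) = 90.00° ✓; |WE| = 32.80 ✓; |FE| = 38.27 ✓.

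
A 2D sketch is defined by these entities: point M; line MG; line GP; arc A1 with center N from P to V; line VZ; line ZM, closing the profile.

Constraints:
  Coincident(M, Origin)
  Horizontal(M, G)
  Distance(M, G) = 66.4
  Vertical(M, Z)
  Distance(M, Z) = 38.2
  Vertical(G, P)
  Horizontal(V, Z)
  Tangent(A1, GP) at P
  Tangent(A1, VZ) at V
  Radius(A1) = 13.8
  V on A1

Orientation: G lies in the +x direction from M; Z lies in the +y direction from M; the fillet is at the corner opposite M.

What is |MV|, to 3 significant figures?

65.0

The virtual corner opposite M is at (66.4, 38.2). The tangent condition forces NP to be normal to GP and A1 meets VZ tangentially, so NV is at right angles to VZ, with radius 13.8, so the center N sits 13.8 in from both sides at N = (52.6, 24.4). That places the tangent points at P = (66.4, 24.4) on GP and V = (52.6, 38.2) on VZ. Then |MV| = |V − M| = 65.0.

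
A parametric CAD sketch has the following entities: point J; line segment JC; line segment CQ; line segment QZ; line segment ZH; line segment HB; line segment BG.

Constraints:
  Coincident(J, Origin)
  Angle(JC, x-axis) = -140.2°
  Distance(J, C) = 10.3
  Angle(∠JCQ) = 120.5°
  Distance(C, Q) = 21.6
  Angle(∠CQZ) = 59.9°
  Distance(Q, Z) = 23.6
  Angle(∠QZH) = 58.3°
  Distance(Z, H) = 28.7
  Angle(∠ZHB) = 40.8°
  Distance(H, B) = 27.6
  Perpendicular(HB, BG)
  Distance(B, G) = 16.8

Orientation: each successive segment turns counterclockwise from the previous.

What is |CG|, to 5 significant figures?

26.131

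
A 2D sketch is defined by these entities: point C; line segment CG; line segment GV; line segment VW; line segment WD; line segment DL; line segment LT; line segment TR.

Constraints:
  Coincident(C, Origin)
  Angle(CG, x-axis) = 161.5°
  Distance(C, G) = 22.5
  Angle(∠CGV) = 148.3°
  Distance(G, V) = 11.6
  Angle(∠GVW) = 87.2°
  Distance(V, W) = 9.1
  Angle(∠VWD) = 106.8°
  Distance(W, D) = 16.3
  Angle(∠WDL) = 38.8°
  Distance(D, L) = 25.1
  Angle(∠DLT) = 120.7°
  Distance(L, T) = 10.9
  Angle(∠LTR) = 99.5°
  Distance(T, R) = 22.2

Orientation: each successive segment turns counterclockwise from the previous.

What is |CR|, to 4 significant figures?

41.91

C is at the origin; CG runs at 161.5° with length 22.5, so G = (-21.34, 7.139). ∠CGV = 148.3° gives GV at -166.8° from the x-axis; with |GV| = 11.6, V = (-32.63, 4.490). ∠GVW = 87.2° gives VW at -74.00° from the x-axis; with |VW| = 9.1, W = (-30.12, -4.257). ∠VWD = 106.8° gives WD at -0.8000° from the x-axis; with |WD| = 16.3, D = (-13.82, -4.485). ∠WDL = 38.8° gives DL at 140.4° from the x-axis; with |DL| = 25.1, L = (-33.16, 11.51). ∠DLT = 120.7° gives LT at -160.3° from the x-axis; with |LT| = 10.9, T = (-43.43, 7.840). ∠LTR = 99.5° gives TR at -79.80° from the x-axis; with |TR| = 22.2, R = (-39.49, -14.01). Then |CR| = |R − C| = 41.91.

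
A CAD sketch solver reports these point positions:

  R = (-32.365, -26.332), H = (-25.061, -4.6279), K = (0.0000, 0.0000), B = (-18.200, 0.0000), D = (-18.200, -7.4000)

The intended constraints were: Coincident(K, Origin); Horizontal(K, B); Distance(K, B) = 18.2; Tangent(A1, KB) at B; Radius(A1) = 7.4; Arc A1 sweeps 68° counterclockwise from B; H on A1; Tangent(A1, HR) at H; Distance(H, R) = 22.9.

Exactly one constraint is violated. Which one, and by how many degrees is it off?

Tangent(A1, HR) at H — off by 3.40°.

K = (0.00, 0.00) ✓; K.y = 0.00, B.y = 0.00 ✓; |KB| = 18.20 ✓; ∠(DB, BK) = 90.00° ✓; |DB| = 7.400 ✓; bearing(D→H) − bearing(D→B) = 68.00° ✓; |DH| = 7.400 ✓; ∠(DH, HR) = 86.60° ✗; |HR| = 22.90 ✓.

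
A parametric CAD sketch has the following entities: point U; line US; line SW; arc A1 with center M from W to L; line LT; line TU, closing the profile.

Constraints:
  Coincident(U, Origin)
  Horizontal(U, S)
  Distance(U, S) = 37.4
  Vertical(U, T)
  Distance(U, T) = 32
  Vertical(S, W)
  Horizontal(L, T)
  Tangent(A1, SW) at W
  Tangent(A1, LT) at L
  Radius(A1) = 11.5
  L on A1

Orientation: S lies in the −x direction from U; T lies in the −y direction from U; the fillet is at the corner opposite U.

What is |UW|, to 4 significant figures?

42.65

U is at the origin; US is horizontal with |US| = 37.4 and S on the −x side, so S = (-37.40, 0.000). U and T share the same x with |UT| = 32.0 and T on the −y side, so T = (0.000, -32.00). The virtual corner opposite U is at (-37.40, -32.00). The tangent condition forces MW to be normal to SW and A1 meets LT tangentially, so ML is at right angles to LT, with radius 11.5, so the center M sits 11.5 in from both sides at M = (-25.90, -20.50). That places the tangent points at W = (-37.40, -20.50) on SW and L = (-25.90, -32.00) on LT. Then |UW| = |W − U| = 42.65.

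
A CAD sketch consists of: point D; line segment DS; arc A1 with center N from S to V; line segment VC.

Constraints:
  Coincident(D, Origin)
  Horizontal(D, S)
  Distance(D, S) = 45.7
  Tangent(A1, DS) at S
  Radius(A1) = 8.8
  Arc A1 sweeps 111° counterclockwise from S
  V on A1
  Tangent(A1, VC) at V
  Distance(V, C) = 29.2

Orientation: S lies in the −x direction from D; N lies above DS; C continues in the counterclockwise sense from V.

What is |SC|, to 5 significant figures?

39.279

D is at the origin; DS is horizontal with |DS| = 45.7 and S on the −x side, so S = (-45.700, 0.0000). The tangent condition forces NS to be normal to DS, so N = S + (0, 8.8) = (-45.700, 8.8000). On A1, S sits at bearing -90° from N; a 111° counterclockwise sweep puts V at bearing 21°, so V = N + 8.8·(cos 21°, sin 21°) = (-37.484, 11.954). A1 meets VC tangentially, so NV is at right angles to VC, so VC runs along (−sin 21°, cos 21°); with |VC| = 29.2, C = (-47.949, 39.214). Then |SC| = |C − S| = 39.279.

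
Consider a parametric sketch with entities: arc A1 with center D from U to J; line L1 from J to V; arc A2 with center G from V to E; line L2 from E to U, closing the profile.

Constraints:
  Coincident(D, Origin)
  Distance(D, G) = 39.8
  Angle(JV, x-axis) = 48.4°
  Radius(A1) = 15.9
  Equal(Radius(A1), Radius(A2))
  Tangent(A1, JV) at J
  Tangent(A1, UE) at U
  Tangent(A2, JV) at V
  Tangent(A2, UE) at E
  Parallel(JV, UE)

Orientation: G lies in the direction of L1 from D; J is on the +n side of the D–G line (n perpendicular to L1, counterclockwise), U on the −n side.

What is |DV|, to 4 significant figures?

42.86

The slot axis is L1's direction at 48.4°, so u = (cos 48.4°, sin 48.4°) = (0.6639, 0.7478) and n = (−sin 48.4°, cos 48.4°) = (-0.7478, 0.6639). D is at the origin and G lies 39.8 along u from D, so G = 39.8·u = (26.42, 29.76). Tangency of A1 to both parallel lines with radius 15.9 puts J and U at D ± 15.9·n: J = (-11.89, 10.56), U = (11.89, -10.56). Equal radii place V and E the same way about G: V = G + 15.9·n = (14.53, 40.32), E = G − 15.9·n = (38.31, 19.21). Then |DV| = |V − D| = 42.86.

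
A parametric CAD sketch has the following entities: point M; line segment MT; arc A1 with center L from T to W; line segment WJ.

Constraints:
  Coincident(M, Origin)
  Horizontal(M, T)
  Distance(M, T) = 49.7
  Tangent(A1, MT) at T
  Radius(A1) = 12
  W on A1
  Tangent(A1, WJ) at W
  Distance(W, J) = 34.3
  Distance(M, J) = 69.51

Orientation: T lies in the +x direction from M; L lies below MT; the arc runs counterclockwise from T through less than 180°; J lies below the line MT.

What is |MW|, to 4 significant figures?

41.62

Checks: |LW| = 12.00 ✓; ∠(LW, WJ) = 90.00° ✓; |WJ| = 34.30 ✓; |MJ| = 69.51 ✓.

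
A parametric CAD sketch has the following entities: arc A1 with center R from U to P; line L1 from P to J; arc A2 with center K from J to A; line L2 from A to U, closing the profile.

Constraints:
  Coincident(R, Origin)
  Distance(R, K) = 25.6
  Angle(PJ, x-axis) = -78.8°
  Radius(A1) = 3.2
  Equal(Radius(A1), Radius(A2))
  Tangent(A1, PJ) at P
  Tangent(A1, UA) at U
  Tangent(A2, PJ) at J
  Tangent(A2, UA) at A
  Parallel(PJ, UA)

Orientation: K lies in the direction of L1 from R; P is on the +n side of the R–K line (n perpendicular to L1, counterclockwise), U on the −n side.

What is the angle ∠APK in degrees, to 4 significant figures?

6.911°

Tangency of A1 to both parallel lines with radius 3.2 puts P and U at R ± 3.2·n: P = (3.139, 0.6215), U = (-3.139, -0.6215). Equal radii place J and A the same way about K: J = K + 3.2·n = (8.111, -24.49), A = K − 3.2·n = (1.833, -25.73). Then cos ∠APK = PA·PK / (|PA||PK|), giving 6.911°.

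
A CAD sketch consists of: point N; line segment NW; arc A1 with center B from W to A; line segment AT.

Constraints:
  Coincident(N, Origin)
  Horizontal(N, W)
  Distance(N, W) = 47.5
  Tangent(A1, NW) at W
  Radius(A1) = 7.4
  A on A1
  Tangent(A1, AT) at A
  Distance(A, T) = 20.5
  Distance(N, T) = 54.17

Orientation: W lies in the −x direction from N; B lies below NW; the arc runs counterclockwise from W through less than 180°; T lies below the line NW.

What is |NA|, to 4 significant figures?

55.23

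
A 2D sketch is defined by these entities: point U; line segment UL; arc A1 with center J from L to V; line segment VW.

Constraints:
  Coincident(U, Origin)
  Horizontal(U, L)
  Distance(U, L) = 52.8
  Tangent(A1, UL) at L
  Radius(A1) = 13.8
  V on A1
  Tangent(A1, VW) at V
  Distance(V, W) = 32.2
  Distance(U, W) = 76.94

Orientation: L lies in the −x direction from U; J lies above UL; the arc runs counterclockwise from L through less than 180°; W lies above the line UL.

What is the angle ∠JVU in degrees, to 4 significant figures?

117.2°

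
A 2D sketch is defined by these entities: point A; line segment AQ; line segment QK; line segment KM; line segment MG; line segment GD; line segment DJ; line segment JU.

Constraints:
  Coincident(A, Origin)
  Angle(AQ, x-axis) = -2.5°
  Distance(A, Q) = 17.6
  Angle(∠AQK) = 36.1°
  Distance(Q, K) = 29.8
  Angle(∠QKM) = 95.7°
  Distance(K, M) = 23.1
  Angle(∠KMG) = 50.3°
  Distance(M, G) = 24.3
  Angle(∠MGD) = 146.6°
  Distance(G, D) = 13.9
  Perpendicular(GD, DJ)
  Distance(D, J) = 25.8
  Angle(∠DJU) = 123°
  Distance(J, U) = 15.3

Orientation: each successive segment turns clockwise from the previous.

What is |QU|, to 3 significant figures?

43.3

A is at the origin; AQ runs at -2.5° with length 17.6, so Q = (17.6, -0.768). ∠AQK = 36.1° gives QK at -146° from the x-axis; with |QK| = 29.8, K = (-7.24, -17.3). ∠QKM = 95.7° gives KM at 129° from the x-axis; with |KM| = 23.1, M = (-21.9, 0.617). ∠KMG = 50.3° gives MG at -0.400° from the x-axis; with |MG| = 24.3, G = (2.43, 0.447). ∠MGD = 146.6° gives GD at -33.8° from the x-axis; with |GD| = 13.9, D = (14.0, -7.29). GD is perpendicular to DJ, so DJ runs at -124°; with |DJ| = 25.8, J = (-0.371, -28.7). ∠DJU = 123.0° gives JU at 179° from the x-axis; with |JU| = 15.3, U = (-15.7, -28.5). Then |QU| = |U − Q| = 43.3.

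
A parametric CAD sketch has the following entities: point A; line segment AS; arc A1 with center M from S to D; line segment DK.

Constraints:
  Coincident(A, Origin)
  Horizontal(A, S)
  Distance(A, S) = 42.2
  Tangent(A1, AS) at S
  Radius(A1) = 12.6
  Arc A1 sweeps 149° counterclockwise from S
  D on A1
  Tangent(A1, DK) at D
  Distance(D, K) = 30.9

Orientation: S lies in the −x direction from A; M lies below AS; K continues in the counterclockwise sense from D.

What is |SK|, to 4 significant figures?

44.11

A is at the origin; AS is horizontal with |AS| = 42.2 and S on the −x side, so S = (-42.20, 0.000). Tangency of A1 to AS means the radius MS is perpendicular to AS, so M = S + (0, -12.6) = (-42.20, -12.60). On A1, S sits at bearing 90° from M; a 149° counterclockwise sweep puts D at bearing 239°, so D = M + 12.6·(cos 239°, sin 239°) = (-48.69, -23.40). Since A1 is tangent to DK there, MD ⟂ DK, so DK runs along (−sin 239°, cos 239°); with |DK| = 30.9, K = (-22.20, -39.31). Then |SK| = |K − S| = 44.11.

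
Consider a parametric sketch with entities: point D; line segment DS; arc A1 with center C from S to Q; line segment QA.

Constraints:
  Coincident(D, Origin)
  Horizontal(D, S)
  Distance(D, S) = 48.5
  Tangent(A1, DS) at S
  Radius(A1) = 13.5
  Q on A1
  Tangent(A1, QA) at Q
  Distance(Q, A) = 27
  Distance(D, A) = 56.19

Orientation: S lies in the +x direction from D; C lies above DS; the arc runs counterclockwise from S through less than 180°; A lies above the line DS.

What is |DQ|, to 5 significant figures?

62.204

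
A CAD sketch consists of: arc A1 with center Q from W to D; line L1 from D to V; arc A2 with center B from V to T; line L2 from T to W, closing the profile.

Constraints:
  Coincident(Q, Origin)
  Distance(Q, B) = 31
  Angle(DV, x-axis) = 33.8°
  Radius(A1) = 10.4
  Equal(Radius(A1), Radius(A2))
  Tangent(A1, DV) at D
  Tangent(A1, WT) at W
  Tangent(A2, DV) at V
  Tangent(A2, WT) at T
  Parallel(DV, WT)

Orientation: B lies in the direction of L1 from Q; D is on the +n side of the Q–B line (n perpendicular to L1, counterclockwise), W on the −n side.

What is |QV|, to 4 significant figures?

32.70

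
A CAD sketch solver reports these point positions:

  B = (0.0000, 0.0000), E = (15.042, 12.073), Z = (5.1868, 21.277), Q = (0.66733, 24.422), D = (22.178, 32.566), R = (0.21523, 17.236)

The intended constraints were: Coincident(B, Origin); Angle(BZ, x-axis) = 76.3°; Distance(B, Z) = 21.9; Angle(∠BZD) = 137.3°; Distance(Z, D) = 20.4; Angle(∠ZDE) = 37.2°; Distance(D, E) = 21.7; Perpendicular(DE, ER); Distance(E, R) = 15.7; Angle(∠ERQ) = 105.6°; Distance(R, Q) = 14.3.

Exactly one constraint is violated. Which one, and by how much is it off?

Distance(R, Q) = 14.3 — off by 7.10.

B = (0.00, 0.00) ✓; BZ at 76.30° ✓; |BZ| = 21.90 ✓; ∠BZD = 137.3° ✓; |ZD| = 20.40 ✓; ∠ZDE = 37.20° ✓; |DE| = 21.70 ✓; ∠(DE, ER) = 90.00° ✓; |ER| = 15.70 ✓; ∠ERQ = 105.6° ✓; |RQ| = 7.200 ✗.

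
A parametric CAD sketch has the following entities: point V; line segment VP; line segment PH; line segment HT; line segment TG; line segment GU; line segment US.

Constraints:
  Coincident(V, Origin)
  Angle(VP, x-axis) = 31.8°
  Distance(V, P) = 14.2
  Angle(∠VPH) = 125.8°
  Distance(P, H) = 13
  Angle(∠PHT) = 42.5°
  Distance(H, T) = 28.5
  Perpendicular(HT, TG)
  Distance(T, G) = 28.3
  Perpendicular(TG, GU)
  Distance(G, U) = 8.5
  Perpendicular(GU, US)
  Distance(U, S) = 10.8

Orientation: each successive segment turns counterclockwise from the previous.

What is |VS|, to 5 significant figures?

12.111

The perpendicularity gives GU at right angles to TG, so GU runs at 43.500°; with |GU| = 8.5, U = (17.948, -13.844). The perpendicularity gives US at right angles to GU, so US runs at 133.50°; with |US| = 10.8, S = (10.514, -6.0100). Then |VS| = |S − V| = 12.111.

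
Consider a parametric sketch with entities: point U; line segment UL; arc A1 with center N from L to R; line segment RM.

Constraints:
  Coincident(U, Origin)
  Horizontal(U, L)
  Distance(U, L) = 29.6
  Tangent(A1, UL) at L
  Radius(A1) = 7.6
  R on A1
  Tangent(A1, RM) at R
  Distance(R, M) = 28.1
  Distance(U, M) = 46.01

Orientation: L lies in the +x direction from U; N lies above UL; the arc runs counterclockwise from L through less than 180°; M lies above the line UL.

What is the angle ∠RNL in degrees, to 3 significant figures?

109°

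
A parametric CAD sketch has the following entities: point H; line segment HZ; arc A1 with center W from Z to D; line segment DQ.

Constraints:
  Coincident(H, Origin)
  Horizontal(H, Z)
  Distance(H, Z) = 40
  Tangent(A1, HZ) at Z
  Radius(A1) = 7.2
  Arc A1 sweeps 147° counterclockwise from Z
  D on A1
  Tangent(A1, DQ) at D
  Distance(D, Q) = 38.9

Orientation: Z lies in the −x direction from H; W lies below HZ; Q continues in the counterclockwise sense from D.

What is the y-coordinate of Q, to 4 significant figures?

-34.42

On A1, Z sits at bearing 90° from W; a 147° counterclockwise sweep puts D at bearing 237°, so D = W + 7.2·(cos 237°, sin 237°) = (-43.92, -13.24). Tangency of A1 to DQ means the radius WD is perpendicular to DQ, so DQ runs along (−sin 237°, cos 237°); with |DQ| = 38.9, Q = (-11.30, -34.42). So Q.y = -34.42.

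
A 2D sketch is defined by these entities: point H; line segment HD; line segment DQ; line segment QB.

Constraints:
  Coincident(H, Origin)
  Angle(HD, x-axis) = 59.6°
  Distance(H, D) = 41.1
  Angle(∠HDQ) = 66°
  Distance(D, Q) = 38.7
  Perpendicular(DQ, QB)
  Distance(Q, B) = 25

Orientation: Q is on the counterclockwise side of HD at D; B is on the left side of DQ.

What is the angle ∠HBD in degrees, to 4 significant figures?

62.58°

∠HDQ = 66.0°, so DQ runs at 59.6° + (180° − 66.0°) = 173.6° from the x-axis; with |DQ| = 38.7, Q = D + 38.7·(cos 173.6°, sin 173.6°) = (-17.66, 39.76). The perpendicularity gives QB at right angles to DQ; with |QB| = 25.0 on the left of DQ, B = Q + 25.0·(-0.1115, -0.9938) = (-20.45, 14.92). Then cos ∠HBD = BH·BD / (|BH||BD|), giving 62.58°.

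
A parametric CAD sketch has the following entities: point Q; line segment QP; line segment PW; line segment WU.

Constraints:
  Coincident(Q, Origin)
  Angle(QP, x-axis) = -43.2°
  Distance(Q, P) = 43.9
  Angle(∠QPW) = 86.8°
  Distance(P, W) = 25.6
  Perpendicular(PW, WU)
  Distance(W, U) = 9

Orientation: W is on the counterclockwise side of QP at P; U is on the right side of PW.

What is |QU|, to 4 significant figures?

57.68

Q is at the origin; QP runs at -43.2° with length 43.9, so P = 43.9·(cos -43.2°, sin -43.2°) = (32.00, -30.05). ∠QPW = 86.8°, so PW runs at -43.2° + (180° − 86.8°) = 50.00° from the x-axis; with |PW| = 25.6, W = P + 25.6·(cos 50.00°, sin 50.00°) = (48.46, -10.44). The perpendicularity gives WU at right angles to PW; with |WU| = 9.0 on the right of PW, U = W + 9.0·(0.7660, -0.6428) = (55.35, -16.23). Then |QU| = |U − Q| = 57.68.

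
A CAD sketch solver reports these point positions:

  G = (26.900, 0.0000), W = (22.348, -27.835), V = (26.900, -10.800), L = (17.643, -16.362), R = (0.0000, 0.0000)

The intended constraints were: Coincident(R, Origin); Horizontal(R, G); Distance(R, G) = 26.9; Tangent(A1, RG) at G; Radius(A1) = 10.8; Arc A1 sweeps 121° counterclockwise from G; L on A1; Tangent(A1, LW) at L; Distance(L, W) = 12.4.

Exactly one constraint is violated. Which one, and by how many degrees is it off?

Tangent(A1, LW) at L — off by 8.70°.

R = (0.00, 0.00) ✓; R.y = 0.00, G.y = 0.00 ✓; |RG| = 26.90 ✓; ∠(VG, GR) = 90.00° ✓; |VG| = 10.80 ✓; bearing(V→L) − bearing(V→G) = 121.0° ✓; |VL| = 10.80 ✓; ∠(VL, LW) = 98.70° ✗; |LW| = 12.40 ✓.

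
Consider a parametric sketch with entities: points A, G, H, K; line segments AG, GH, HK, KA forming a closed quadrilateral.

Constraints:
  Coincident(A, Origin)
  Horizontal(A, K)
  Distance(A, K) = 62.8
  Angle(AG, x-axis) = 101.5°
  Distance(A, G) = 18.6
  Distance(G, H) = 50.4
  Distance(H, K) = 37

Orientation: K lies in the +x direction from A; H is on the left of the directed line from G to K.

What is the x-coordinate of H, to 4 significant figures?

44.70

A is at the origin; A and K share the same y with |AK| = 62.8 and K in +x, so K = (62.8, 0). AG runs at 101.5° with |AG| = 18.6, so G = (-3.708, 18.23). H is determined by |GH| = 50.4 and |HK| = 37.0 together: it lies at the intersection of circle(G, 50.4) and circle(K, 37.0). With |GK| = 68.96, the foot of the radical line on GK is 42.97 from G and the perpendicular offset is √(50.4² − 42.97²) = 26.34. Taking the left-of-GK solution: H = (44.70, 32.27).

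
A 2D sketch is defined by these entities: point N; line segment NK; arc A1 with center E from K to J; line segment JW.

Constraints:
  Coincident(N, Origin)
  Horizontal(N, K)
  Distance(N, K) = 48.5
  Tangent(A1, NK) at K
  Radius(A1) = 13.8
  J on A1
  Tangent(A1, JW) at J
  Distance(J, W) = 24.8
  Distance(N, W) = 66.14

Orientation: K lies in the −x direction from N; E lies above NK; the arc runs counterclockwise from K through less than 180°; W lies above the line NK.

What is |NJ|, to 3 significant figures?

42.9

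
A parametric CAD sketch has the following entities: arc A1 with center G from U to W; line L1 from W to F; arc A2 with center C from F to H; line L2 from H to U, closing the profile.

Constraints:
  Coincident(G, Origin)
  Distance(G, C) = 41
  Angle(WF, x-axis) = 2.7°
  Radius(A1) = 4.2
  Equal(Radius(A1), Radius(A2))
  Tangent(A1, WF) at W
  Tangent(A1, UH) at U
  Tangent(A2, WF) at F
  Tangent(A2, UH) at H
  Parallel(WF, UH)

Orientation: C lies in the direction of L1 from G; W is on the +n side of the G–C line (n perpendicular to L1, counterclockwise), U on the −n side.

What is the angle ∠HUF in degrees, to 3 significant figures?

11.6°

Tangency of A1 to both parallel lines with radius 4.2 puts W and U at G ± 4.2·n: W = (-0.198, 4.20), U = (0.198, -4.20). Equal radii place F and H the same way about C: F = C + 4.2·n = (40.8, 6.13), H = C − 4.2·n = (41.2, -2.26). Then cos ∠HUF = UH·UF / (|UH||UF|), giving 11.6°.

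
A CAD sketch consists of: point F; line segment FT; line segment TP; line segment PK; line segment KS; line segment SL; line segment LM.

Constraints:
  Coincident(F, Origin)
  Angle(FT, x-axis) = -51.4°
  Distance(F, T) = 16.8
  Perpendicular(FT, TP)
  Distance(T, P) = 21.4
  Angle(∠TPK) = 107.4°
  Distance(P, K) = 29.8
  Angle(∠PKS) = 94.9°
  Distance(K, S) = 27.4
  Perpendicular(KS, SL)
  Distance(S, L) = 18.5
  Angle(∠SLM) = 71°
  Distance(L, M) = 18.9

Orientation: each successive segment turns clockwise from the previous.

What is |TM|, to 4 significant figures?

26.61

F is at the origin; FT runs at -51.4° with length 16.8, so T = (10.48, -13.13). FT is perpendicular to TP, so TP runs at -141.4°; with |TP| = 21.4, P = (-6.243, -26.48). ∠TPK = 107.4° gives PK at 146.0° from the x-axis; with |PK| = 29.8, K = (-30.95, -9.817). ∠PKS = 94.9° gives KS at 60.90° from the x-axis; with |KS| = 27.4, S = (-17.62, 14.12). KS is perpendicular to SL, so SL runs at -29.10°; with |SL| = 18.5, L = (-1.458, 5.128). ∠SLM = 71.0° gives LM at -138.1° from the x-axis; with |LM| = 18.9, M = (-15.53, -7.494). Then |TM| = |M − T| = 26.61.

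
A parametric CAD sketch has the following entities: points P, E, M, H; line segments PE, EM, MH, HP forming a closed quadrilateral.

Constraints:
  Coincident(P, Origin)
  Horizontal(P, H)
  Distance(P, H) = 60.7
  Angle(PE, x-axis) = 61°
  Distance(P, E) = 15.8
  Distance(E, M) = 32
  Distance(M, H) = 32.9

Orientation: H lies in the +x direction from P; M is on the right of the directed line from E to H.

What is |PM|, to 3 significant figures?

30.9

Checks: |EM| = 32.00 ✓; |MH| = 32.90 ✓.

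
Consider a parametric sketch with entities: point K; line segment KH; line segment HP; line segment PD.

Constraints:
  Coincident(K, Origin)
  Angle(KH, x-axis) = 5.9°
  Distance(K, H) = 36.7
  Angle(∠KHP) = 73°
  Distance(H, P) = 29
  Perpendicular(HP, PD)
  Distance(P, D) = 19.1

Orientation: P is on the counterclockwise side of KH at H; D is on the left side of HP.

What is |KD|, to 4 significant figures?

24.28

∠KHP = 73.0°, so HP runs at 5.9° + (180° − 73.0°) = 112.9° from the x-axis; with |HP| = 29.0, P = H + 29.0·(cos 112.9°, sin 112.9°) = (25.22, 30.49). The perpendicularity gives PD at right angles to HP; with |PD| = 19.1 on the left of HP, D = P + 19.1·(-0.9212, -0.3891) = (7.626, 23.05). Then |KD| = |D − K| = 24.28.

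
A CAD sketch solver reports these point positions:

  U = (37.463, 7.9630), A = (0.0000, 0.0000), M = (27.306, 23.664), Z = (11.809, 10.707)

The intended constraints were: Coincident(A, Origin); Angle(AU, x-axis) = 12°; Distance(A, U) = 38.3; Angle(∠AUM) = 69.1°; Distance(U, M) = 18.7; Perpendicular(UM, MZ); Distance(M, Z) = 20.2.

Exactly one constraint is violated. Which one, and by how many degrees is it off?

Perpendicular(UM, MZ) — off by 7.00°.

A = (0.00, 0.00) ✓; AU at 12.00° ✓; |AU| = 38.30 ✓; ∠AUM = 69.10° ✓; |UM| = 18.70 ✓; ∠(UM, MZ) = 97.00° ✗; |MZ| = 20.20 ✓.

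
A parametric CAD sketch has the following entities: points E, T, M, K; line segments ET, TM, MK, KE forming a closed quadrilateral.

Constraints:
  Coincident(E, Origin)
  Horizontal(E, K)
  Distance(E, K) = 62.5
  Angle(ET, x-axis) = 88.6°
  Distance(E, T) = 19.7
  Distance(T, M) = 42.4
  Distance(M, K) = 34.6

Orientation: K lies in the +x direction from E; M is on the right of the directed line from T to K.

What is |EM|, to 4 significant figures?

31.68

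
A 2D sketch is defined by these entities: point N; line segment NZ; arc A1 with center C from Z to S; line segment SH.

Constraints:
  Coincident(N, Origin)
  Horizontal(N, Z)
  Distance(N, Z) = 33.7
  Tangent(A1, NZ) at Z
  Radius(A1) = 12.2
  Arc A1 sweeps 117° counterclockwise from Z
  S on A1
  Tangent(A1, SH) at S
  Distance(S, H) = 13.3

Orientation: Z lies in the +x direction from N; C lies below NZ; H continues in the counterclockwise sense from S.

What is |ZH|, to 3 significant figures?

30.0

N is at the origin; N and Z share the same y with |NZ| = 33.7 and Z on the +x side, so Z = (33.7, 0.00). Since A1 is tangent to NZ there, CZ ⟂ NZ, so C = Z + (0, -12.2) = (33.7, -12.2). On A1, Z sits at bearing 90° from C; a 117° counterclockwise sweep puts S at bearing 207°, so S = C + 12.2·(cos 207°, sin 207°) = (22.8, -17.7). Since A1 is tangent to SH there, CS ⟂ SH, so SH runs along (−sin 207°, cos 207°); with |SH| = 13.3, H = (28.9, -29.6). Then |ZH| = |H − Z| = 30.0.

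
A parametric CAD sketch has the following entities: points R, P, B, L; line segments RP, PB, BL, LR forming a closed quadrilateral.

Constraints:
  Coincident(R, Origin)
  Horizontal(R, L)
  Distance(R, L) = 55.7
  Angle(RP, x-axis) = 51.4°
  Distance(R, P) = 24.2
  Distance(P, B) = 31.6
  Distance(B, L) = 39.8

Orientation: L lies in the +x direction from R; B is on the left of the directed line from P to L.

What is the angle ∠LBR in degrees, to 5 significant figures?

69.604°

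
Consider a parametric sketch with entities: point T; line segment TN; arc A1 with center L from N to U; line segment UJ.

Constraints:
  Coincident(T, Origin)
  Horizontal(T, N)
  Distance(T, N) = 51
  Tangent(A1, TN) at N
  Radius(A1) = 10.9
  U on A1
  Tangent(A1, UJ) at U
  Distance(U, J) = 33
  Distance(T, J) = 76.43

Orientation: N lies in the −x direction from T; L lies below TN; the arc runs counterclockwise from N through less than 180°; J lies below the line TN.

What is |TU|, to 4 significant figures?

62.80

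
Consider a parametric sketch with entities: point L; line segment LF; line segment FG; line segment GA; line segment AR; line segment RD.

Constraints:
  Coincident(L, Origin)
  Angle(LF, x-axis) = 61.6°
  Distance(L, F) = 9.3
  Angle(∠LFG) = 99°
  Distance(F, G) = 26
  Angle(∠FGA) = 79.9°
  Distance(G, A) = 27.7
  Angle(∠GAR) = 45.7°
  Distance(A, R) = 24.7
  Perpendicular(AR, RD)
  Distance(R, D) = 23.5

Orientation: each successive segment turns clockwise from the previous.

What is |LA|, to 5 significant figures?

28.943

∠LFG = 99.0° gives FG at -19.400° from the x-axis; with |FG| = 26.0, G = (28.947, -0.45546). ∠FGA = 79.9° gives GA at -119.50° from the x-axis; with |GA| = 27.7, A = (15.307, -24.564). Then |LA| = |A − L| = 28.943.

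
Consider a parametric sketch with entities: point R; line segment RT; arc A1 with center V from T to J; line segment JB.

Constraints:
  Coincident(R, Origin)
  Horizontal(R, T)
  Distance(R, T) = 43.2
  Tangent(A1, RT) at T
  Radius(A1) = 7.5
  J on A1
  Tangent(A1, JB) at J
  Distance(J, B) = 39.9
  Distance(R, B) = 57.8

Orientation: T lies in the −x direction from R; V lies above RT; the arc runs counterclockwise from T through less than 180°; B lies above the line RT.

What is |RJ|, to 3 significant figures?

36.4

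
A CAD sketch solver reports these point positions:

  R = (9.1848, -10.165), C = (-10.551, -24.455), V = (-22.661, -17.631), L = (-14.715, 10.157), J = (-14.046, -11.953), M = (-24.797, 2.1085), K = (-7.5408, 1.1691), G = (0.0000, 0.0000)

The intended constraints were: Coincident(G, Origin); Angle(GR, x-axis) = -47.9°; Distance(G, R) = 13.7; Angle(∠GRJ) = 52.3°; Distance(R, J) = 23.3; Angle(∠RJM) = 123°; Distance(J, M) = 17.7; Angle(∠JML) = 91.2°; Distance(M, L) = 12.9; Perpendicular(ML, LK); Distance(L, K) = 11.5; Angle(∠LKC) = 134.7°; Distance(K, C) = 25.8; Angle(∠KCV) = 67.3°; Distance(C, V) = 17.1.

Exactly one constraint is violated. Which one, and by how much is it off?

Distance(C, V) = 17.1 — off by 3.20.

G = (0.00, 0.00) ✓; GR at -47.90° ✓; |GR| = 13.70 ✓; ∠GRJ = 52.30° ✓; |RJ| = 23.30 ✓; ∠RJM = 123.0° ✓; |JM| = 17.70 ✓; ∠JML = 91.20° ✓; |ML| = 12.90 ✓; ∠(ML, LK) = 90.00° ✓; |LK| = 11.50 ✓; ∠LKC = 134.7° ✓; |KC| = 25.80 ✓; ∠KCV = 67.30° ✓; |CV| = 13.90 ✗.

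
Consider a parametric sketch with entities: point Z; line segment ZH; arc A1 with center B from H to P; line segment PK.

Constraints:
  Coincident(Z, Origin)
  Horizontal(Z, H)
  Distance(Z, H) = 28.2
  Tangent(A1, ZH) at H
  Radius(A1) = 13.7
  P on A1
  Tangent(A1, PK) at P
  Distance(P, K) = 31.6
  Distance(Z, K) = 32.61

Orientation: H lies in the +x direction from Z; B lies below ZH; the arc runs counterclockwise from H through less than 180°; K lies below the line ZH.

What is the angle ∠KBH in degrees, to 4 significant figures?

123.3°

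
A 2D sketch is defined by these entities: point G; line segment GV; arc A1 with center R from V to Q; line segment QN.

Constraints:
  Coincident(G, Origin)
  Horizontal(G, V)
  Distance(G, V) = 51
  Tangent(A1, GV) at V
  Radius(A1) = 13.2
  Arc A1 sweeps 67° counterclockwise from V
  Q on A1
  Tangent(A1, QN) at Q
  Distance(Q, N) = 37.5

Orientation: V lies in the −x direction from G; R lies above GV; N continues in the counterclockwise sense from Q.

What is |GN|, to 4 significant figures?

48.96

G is at the origin; GV is horizontal with |GV| = 51.0 and V on the −x side, so V = (-51.00, 0.000). A1 meets GV tangentially, so RV is at right angles to GV, so R = V + (0, 13.2) = (-51.00, 13.20). On A1, V sits at bearing -90° from R; a 67° counterclockwise sweep puts Q at bearing -23°, so Q = R + 13.2·(cos -23°, sin -23°) = (-38.85, 8.042). Tangency of A1 to QN means the radius RQ is perpendicular to QN, so QN runs along (−sin -23°, cos -23°); with |QN| = 37.5, N = (-24.20, 42.56). Then |GN| = |N − G| = 48.96.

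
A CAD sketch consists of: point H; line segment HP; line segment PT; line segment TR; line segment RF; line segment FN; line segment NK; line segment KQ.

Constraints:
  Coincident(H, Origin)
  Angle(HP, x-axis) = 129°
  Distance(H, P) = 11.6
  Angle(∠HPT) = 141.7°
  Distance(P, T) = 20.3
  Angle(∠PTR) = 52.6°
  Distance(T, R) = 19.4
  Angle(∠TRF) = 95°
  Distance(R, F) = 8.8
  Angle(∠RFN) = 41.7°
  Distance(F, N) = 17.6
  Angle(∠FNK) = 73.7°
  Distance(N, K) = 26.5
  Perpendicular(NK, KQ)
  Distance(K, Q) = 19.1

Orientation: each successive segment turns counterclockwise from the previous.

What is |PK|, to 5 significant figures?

37.395

∠RFN = 41.7° gives FN at 158.00° from the x-axis; with |FN| = 17.6, N = (-27.030, 5.4122). ∠FNK = 73.7° gives NK at -95.700° from the x-axis; with |NK| = 26.5, K = (-29.662, -20.957). Then |PK| = |K − P| = 37.395.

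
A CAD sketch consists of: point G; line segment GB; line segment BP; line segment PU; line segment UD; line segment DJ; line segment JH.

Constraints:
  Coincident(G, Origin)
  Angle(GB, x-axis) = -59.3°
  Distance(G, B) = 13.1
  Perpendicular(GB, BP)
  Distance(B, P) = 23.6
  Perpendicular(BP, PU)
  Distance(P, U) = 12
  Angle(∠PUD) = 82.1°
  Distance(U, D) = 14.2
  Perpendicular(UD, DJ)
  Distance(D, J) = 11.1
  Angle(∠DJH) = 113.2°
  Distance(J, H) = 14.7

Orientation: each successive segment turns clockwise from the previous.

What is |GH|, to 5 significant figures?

30.957

G is at the origin; GB runs at -59.3° with length 13.1, so B = (6.6881, -11.264). The perpendicularity gives BP at right angles to GB, so BP runs at -149.30°; with |BP| = 23.6, P = (-13.604, -23.313). The perpendicularity gives PU at right angles to BP, so PU runs at 120.70°; with |PU| = 12.0, U = (-19.731, -12.995). ∠PUD = 82.1° gives UD at 22.800° from the x-axis; with |UD| = 14.2, D = (-6.6405, -7.4919). UD ⟂ DJ, so DJ runs at -67.200°; with |DJ| = 11.1, J = (-2.3390, -17.725). ∠DJH = 113.2° gives JH at -134.00° from the x-axis; with |JH| = 14.7, H = (-12.551, -28.299). Then |GH| = |H − G| = 30.957.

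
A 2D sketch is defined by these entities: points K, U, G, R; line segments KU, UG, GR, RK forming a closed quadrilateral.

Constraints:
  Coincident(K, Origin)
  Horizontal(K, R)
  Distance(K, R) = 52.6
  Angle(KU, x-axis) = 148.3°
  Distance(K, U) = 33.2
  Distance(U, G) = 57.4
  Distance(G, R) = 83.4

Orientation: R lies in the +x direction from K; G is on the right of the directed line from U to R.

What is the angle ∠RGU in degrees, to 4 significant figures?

69.14°

Checks: |UG| = 57.40 ✓; |GR| = 83.40 ✓.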